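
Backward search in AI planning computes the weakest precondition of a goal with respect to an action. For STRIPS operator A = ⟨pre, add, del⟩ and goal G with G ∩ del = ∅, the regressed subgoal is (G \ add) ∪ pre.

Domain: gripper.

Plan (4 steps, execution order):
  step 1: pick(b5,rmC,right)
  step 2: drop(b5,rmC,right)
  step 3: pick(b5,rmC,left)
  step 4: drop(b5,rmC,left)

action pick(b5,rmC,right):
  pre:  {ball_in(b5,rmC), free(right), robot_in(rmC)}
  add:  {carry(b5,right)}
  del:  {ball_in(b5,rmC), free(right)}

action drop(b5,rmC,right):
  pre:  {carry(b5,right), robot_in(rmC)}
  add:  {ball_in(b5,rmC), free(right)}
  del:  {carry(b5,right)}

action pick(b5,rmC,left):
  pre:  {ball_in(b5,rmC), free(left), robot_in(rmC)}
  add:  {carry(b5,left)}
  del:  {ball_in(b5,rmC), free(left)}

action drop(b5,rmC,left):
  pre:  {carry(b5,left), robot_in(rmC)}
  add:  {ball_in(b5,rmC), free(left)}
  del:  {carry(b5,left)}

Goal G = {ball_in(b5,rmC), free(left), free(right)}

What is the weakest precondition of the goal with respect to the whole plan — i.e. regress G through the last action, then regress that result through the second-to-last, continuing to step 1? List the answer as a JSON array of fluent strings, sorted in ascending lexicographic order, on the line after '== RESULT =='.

Regress step by step:
  through step 4 (drop(b5,rmC,left)): drop {ball_in(b5,rmC), free(left)}, keep {free(right)}, require {carry(b5,left), robot_in(rmC)}
    → {carry(b5,left), free(right), robot_in(rmC)}
  through step 3 (pick(b5,rmC,left)): drop {carry(b5,left)}, keep {free(right), robot_in(rmC)}, require {ball_in(b5,rmC), free(left), robot_in(rmC)}
    → {ball_in(b5,rmC), free(left), free(right), robot_in(rmC)}
  through step 2 (drop(b5,rmC,right)): drop {ball_in(b5,rmC), free(right)}, keep {free(left), robot_in(rmC)}, require {carry(b5,right), robot_in(rmC)}
    → {carry(b5,right), free(left), robot_in(rmC)}
  through step 1 (pick(b5,rmC,right)): drop {carry(b5,right)}, keep {free(left), robot_in(rmC)}, require {ball_in(b5,rmC), free(right), robot_in(rmC)}
    → {ball_in(b5,rmC), free(left), free(right), robot_in(rmC)}

== RESULT ==
["ball_in(b5,rmC)", "free(left)", "free(right)", "robot_in(rmC)"]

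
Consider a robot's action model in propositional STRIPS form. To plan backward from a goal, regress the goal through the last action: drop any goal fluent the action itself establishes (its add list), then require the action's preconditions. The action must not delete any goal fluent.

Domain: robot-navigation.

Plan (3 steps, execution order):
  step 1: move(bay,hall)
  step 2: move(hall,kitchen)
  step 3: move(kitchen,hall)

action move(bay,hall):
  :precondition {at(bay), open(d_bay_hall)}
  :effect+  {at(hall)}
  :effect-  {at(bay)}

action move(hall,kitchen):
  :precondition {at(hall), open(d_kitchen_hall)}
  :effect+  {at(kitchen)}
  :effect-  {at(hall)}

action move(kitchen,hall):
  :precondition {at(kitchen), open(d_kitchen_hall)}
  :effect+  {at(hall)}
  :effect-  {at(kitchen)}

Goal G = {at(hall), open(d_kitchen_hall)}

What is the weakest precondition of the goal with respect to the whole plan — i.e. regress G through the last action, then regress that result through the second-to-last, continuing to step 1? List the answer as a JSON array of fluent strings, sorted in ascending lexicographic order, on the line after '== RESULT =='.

Regress step by step:
  through step 3 (move(kitchen,hall)): drop {at(hall)}, keep {open(d_kitchen_hall)}, require {at(kitchen), open(d_kitchen_hall)}
    → {at(kitchen), open(d_kitchen_hall)}
  through step 2 (move(hall,kitchen)): drop {at(kitchen)}, keep {open(d_kitchen_hall)}, require {at(hall), open(d_kitchen_hall)}
    → {at(hall), open(d_kitchen_hall)}
  through step 1 (move(bay,hall)): drop {at(hall)}, keep {open(d_kitchen_hall)}, require {at(bay), open(d_bay_hall)}
    → {at(bay), open(d_bay_hall), open(d_kitchen_hall)}

== RESULT ==
["at(bay)", "open(d_bay_hall)", "open(d_kitchen_hall)"]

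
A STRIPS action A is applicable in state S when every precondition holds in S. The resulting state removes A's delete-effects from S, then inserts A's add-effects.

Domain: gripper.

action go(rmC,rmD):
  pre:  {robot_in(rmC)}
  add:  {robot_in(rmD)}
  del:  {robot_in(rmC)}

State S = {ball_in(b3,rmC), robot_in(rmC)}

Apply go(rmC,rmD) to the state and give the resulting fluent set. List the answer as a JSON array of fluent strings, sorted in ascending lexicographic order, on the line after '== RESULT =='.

Compute (S \ del) ∪ add:
  pre ⊆ S: {robot_in(rmC)} ⊆ S  — applicable
  S \ del = {ball_in(b3,rmC)}
  ∪ add   = {ball_in(b3,rmC), robot_in(rmD)}

== RESULT ==
["ball_in(b3,rmC)", "robot_in(rmD)"]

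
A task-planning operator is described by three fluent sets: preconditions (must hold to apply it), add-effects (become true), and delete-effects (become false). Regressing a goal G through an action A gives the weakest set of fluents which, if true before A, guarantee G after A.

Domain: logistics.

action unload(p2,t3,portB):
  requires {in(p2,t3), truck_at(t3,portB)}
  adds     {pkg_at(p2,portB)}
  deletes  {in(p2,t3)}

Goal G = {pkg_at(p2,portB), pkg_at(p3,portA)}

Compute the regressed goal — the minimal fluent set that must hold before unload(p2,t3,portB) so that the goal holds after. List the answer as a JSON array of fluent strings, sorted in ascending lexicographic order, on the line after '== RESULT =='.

Regress:
  G ∩ del = {}  (empty — regression defined)
  G \ add = {pkg_at(p2,portB), pkg_at(p3,portA)} \ {pkg_at(p2,portB)} = {pkg_at(p3,portA)}
  ∪ pre   = {pkg_at(p3,portA)} ∪ {in(p2,t3), truck_at(t3,portB)}
          = {in(p2,t3), pkg_at(p3,portA), truck_at(t3,portB)}

== RESULT ==
["in(p2,t3)", "pkg_at(p3,portA)", "truck_at(t3,portB)"]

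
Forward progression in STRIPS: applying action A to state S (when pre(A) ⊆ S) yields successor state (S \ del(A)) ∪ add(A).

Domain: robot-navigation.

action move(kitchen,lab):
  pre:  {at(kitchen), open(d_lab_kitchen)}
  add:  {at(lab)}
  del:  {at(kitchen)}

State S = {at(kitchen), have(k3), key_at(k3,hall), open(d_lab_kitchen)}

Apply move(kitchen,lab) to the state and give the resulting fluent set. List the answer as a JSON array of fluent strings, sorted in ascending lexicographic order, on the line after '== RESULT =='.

Progress:
  pre ⊆ S: {at(kitchen), open(d_lab_kitchen)} ⊆ S  — applicable
  S \ del = {have(k3), key_at(k3,hall), open(d_lab_kitchen)}
  ∪ add   = {at(lab), have(k3), key_at(k3,hall), open(d_lab_kitchen)}

== RESULT ==
["at(lab)", "have(k3)", "key_at(k3,hall)", "open(d_lab_kitchen)"]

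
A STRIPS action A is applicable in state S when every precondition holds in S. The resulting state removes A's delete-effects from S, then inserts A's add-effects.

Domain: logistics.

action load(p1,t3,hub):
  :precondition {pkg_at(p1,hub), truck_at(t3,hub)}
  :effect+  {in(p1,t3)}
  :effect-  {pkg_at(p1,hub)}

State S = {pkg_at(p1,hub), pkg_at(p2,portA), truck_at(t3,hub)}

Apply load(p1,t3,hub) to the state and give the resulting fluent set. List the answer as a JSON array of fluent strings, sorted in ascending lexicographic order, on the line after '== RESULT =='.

Compute (S \ del) ∪ add:
  pre ⊆ S: {pkg_at(p1,hub), truck_at(t3,hub)} ⊆ S  — applicable
  S \ del = {pkg_at(p2,portA), truck_at(t3,hub)}
  ∪ add   = {in(p1,t3), pkg_at(p2,portA), truck_at(t3,hub)}

== RESULT ==
["in(p1,t3)", "pkg_at(p2,portA)", "truck_at(t3,hub)"]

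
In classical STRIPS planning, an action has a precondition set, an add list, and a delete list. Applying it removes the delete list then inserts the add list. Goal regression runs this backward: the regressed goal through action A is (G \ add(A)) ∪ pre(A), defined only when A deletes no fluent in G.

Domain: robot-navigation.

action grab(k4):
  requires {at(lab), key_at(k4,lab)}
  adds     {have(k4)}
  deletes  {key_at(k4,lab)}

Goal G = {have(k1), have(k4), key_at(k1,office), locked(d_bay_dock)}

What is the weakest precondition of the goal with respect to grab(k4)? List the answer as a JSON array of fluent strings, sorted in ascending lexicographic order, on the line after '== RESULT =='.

Compute (G \ add) ∪ pre:
  G ∩ del = {}  (empty — regression defined)
  G \ add = {have(k1), have(k4), key_at(k1,office), locked(d_bay_dock)} \ {have(k4)} = {have(k1), key_at(k1,office), locked(d_bay_dock)}
  ∪ pre   = {have(k1), key_at(k1,office), locked(d_bay_dock)} ∪ {at(lab), key_at(k4,lab)}
          = {at(lab), have(k1), key_at(k1,office), key_at(k4,lab), locked(d_bay_dock)}

== RESULT ==
["at(lab)", "have(k1)", "key_at(k1,office)", "key_at(k4,lab)", "locked(d_bay_dock)"]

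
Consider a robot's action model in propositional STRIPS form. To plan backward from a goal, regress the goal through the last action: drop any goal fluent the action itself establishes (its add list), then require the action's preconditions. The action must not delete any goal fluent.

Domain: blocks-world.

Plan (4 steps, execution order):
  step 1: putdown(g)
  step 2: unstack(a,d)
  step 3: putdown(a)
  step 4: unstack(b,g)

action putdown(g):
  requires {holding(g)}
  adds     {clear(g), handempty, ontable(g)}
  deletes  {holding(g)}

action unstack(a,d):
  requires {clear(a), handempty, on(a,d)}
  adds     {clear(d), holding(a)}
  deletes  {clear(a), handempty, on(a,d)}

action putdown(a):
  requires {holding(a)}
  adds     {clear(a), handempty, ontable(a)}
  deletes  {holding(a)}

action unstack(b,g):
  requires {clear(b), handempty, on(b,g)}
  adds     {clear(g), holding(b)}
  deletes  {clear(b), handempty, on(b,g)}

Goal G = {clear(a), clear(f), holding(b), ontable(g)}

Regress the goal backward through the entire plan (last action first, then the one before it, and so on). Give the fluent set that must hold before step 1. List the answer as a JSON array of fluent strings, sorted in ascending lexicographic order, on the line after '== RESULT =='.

Regress step by step:
  through step 4 (unstack(b,g)): drop {holding(b)}, keep {clear(a), clear(f), ontable(g)}, require {clear(b), handempty, on(b,g)}
    → {clear(a), clear(b), clear(f), handempty, on(b,g), ontable(g)}
  through step 3 (putdown(a)): drop {clear(a), handempty}, keep {clear(b), clear(f), on(b,g), ontable(g)}, require {holding(a)}
    → {clear(b), clear(f), holding(a), on(b,g), ontable(g)}
  through step 2 (unstack(a,d)): drop {holding(a)}, keep {clear(b), clear(f), on(b,g), ontable(g)}, require {clear(a), handempty, on(a,d)}
    → {clear(a), clear(b), clear(f), handempty, on(a,d), on(b,g), ontable(g)}
  through step 1 (putdown(g)): drop {handempty, ontable(g)}, keep {clear(a), clear(b), clear(f), on(a,d), on(b,g)}, require {holding(g)}
    → {clear(a), clear(b), clear(f), holding(g), on(a,d), on(b,g)}

== RESULT ==
["clear(a)", "clear(b)", "clear(f)", "holding(g)", "on(a,d)", "on(b,g)"]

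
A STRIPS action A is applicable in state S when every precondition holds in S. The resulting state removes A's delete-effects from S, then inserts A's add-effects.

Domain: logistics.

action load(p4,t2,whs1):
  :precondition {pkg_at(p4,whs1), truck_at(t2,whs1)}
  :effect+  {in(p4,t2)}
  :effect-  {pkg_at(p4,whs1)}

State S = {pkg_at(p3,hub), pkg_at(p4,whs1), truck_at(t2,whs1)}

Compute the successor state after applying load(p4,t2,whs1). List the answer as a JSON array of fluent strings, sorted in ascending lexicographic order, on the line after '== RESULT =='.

Compute (S \ del) ∪ add:
  pre ⊆ S: {pkg_at(p4,whs1), truck_at(t2,whs1)} ⊆ S  — applicable
  S \ del = {pkg_at(p3,hub), truck_at(t2,whs1)}
  ∪ add   = {in(p4,t2), pkg_at(p3,hub), truck_at(t2,whs1)}

== RESULT ==
["in(p4,t2)", "pkg_at(p3,hub)", "truck_at(t2,whs1)"]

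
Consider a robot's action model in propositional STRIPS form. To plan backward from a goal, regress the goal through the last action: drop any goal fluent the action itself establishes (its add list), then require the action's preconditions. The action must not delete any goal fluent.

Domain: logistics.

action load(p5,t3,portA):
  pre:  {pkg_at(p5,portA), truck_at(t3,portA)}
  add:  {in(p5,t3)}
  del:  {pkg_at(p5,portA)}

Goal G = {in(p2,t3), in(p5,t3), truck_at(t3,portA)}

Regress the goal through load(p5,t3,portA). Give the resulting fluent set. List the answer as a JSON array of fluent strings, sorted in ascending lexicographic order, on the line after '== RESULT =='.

Regress:
  G ∩ del = {}  (empty — regression defined)
  G \ add = {in(p2,t3), in(p5,t3), truck_at(t3,portA)} \ {in(p5,t3)} = {in(p2,t3), truck_at(t3,portA)}
  ∪ pre   = {in(p2,t3), truck_at(t3,portA)} ∪ {pkg_at(p5,portA), truck_at(t3,portA)}
          = {in(p2,t3), pkg_at(p5,portA), truck_at(t3,portA)}

== RESULT ==
["in(p2,t3)", "pkg_at(p5,portA)", "truck_at(t3,portA)"]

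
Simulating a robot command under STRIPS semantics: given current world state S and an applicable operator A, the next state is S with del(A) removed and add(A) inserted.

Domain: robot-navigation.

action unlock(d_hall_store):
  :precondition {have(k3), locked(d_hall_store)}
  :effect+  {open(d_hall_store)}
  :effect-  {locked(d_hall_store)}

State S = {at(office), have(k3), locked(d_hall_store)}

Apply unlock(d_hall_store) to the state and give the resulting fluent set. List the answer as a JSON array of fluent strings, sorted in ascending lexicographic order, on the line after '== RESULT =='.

Compute (S \ del) ∪ add:
  pre ⊆ S: {have(k3), locked(d_hall_store)} ⊆ S  — applicable
  S \ del = {at(office), have(k3)}
  ∪ add   = {at(office), have(k3), open(d_hall_store)}

== RESULT ==
["at(office)", "have(k3)", "open(d_hall_store)"]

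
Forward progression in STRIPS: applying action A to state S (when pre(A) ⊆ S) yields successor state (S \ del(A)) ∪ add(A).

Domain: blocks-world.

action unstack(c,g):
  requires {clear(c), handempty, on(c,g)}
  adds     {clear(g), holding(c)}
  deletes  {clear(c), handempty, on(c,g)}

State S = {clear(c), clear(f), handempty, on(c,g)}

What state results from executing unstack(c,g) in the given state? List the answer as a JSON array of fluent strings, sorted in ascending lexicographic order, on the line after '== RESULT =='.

Compute (S \ del) ∪ add:
  pre ⊆ S: {clear(c), handempty, on(c,g)} ⊆ S  — applicable
  S \ del = {clear(f)}
  ∪ add   = {clear(f), clear(g), holding(c)}

== RESULT ==
["clear(f)", "clear(g)", "holding(c)"]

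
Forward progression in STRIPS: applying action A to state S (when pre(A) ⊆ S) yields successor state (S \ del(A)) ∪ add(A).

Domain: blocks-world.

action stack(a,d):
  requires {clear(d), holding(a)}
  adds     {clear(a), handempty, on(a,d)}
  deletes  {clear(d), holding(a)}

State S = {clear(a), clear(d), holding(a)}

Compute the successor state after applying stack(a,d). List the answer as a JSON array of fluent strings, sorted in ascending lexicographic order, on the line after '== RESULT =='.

Compute (S \ del) ∪ add:
  pre ⊆ S: {clear(d), holding(a)} ⊆ S  — applicable
  S \ del = {clear(a)}
  ∪ add   = {clear(a), handempty, on(a,d)}

== RESULT ==
["clear(a)", "handempty", "on(a,d)"]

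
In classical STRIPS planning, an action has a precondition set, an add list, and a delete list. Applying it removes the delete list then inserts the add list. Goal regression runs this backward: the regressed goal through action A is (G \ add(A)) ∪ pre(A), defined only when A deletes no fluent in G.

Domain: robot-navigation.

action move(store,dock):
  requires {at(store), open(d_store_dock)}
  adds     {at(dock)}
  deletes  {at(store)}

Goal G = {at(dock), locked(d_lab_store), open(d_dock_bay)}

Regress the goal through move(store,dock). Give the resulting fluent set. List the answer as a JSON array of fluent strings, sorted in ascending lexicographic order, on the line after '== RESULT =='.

Compute (G \ add) ∪ pre:
  G ∩ del = {}  (empty — regression defined)
  G \ add = {at(dock), locked(d_lab_store), open(d_dock_bay)} \ {at(dock)} = {locked(d_lab_store), open(d_dock_bay)}
  ∪ pre   = {locked(d_lab_store), open(d_dock_bay)} ∪ {at(store), open(d_store_dock)}
          = {at(store), locked(d_lab_store), open(d_dock_bay), open(d_store_dock)}

== RESULT ==
["at(store)", "locked(d_lab_store)", "open(d_dock_bay)", "open(d_store_dock)"]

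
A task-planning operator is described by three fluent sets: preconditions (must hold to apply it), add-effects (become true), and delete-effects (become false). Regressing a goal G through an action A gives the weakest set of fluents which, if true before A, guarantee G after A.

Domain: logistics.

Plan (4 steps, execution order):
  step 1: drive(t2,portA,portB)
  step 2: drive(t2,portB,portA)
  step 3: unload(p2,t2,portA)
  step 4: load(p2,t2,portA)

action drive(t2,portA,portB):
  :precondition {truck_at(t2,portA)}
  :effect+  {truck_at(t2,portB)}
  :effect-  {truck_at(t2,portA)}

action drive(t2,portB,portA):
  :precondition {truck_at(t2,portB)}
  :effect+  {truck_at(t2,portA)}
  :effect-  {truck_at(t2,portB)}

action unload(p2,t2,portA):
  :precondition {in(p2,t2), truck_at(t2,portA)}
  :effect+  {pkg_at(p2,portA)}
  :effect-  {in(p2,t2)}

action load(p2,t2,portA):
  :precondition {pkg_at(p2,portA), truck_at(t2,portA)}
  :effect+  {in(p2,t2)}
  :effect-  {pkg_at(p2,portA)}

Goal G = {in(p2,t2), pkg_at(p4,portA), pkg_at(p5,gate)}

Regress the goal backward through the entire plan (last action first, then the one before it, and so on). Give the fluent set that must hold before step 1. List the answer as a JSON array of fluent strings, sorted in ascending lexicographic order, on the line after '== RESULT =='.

Regress step by step:
  through step 4 (load(p2,t2,portA)): drop {in(p2,t2)}, keep {pkg_at(p4,portA), pkg_at(p5,gate)}, require {pkg_at(p2,portA), truck_at(t2,portA)}
    → {pkg_at(p2,portA), pkg_at(p4,portA), pkg_at(p5,gate), truck_at(t2,portA)}
  through step 3 (unload(p2,t2,portA)): drop {pkg_at(p2,portA)}, keep {pkg_at(p4,portA), pkg_at(p5,gate), truck_at(t2,portA)}, require {in(p2,t2), truck_at(t2,portA)}
    → {in(p2,t2), pkg_at(p4,portA), pkg_at(p5,gate), truck_at(t2,portA)}
  through step 2 (drive(t2,portB,portA)): drop {truck_at(t2,portA)}, keep {in(p2,t2), pkg_at(p4,portA), pkg_at(p5,gate)}, require {truck_at(t2,portB)}
    → {in(p2,t2), pkg_at(p4,portA), pkg_at(p5,gate), truck_at(t2,portB)}
  through step 1 (drive(t2,portA,portB)): drop {truck_at(t2,portB)}, keep {in(p2,t2), pkg_at(p4,portA), pkg_at(p5,gate)}, require {truck_at(t2,portA)}
    → {in(p2,t2), pkg_at(p4,portA), pkg_at(p5,gate), truck_at(t2,portA)}

== RESULT ==
["in(p2,t2)", "pkg_at(p4,portA)", "pkg_at(p5,gate)", "truck_at(t2,portA)"]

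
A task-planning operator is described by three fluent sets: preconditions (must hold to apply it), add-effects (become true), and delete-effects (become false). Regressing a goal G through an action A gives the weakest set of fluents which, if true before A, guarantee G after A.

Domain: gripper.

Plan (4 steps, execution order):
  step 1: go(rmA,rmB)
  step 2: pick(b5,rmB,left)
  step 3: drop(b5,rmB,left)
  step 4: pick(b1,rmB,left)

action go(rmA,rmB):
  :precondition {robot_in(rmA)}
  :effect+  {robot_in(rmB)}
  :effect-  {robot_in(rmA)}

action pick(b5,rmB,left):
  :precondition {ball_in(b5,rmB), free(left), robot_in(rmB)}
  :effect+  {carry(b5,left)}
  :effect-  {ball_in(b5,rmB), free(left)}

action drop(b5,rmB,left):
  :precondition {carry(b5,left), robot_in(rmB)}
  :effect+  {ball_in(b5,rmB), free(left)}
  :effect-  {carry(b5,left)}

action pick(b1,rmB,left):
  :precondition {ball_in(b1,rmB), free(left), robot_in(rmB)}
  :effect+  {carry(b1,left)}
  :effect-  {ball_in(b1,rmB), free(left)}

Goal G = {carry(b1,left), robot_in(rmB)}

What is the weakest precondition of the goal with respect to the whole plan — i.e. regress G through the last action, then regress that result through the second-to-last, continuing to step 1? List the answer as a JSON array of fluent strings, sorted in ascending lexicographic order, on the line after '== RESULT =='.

Work backward from the goal:
  through step 4 (pick(b1,rmB,left)): drop {carry(b1,left)}, keep {robot_in(rmB)}, require {ball_in(b1,rmB), free(left), robot_in(rmB)}
    → {ball_in(b1,rmB), free(left), robot_in(rmB)}
  through step 3 (drop(b5,rmB,left)): drop {free(left)}, keep {ball_in(b1,rmB), robot_in(rmB)}, require {carry(b5,left), robot_in(rmB)}
    → {ball_in(b1,rmB), carry(b5,left), robot_in(rmB)}
  through step 2 (pick(b5,rmB,left)): drop {carry(b5,left)}, keep {ball_in(b1,rmB), robot_in(rmB)}, require {ball_in(b5,rmB), free(left), robot_in(rmB)}
    → {ball_in(b1,rmB), ball_in(b5,rmB), free(left), robot_in(rmB)}
  through step 1 (go(rmA,rmB)): drop {robot_in(rmB)}, keep {ball_in(b1,rmB), ball_in(b5,rmB), free(left)}, require {robot_in(rmA)}
    → {ball_in(b1,rmB), ball_in(b5,rmB), free(left), robot_in(rmA)}

== RESULT ==
["ball_in(b1,rmB)", "ball_in(b5,rmB)", "free(left)", "robot_in(rmA)"]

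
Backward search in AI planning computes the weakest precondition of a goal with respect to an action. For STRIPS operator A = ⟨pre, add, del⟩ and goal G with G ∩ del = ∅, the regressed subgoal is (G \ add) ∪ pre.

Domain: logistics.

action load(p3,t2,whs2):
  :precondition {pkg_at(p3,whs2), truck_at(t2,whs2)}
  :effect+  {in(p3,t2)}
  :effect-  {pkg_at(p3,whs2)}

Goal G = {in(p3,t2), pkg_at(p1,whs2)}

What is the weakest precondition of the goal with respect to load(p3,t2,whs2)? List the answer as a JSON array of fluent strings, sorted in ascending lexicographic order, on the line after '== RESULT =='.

Regress:
  G ∩ del = {}  (empty — regression defined)
  G \ add = {in(p3,t2), pkg_at(p1,whs2)} \ {in(p3,t2)} = {pkg_at(p1,whs2)}
  ∪ pre   = {pkg_at(p1,whs2)} ∪ {pkg_at(p3,whs2), truck_at(t2,whs2)}
          = {pkg_at(p1,whs2), pkg_at(p3,whs2), truck_at(t2,whs2)}

== RESULT ==
["pkg_at(p1,whs2)", "pkg_at(p3,whs2)", "truck_at(t2,whs2)"]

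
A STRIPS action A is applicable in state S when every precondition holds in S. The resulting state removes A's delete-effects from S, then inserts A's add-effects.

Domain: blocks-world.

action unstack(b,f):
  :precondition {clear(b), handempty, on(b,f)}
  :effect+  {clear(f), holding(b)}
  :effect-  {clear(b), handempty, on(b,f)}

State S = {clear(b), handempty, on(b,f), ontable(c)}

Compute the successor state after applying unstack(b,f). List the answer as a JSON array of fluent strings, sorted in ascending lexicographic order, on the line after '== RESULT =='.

Compute (S \ del) ∪ add:
  pre ⊆ S: {clear(b), handempty, on(b,f)} ⊆ S  — applicable
  S \ del = {ontable(c)}
  ∪ add   = {clear(f), holding(b), ontable(c)}

== RESULT ==
["clear(f)", "holding(b)", "ontable(c)"]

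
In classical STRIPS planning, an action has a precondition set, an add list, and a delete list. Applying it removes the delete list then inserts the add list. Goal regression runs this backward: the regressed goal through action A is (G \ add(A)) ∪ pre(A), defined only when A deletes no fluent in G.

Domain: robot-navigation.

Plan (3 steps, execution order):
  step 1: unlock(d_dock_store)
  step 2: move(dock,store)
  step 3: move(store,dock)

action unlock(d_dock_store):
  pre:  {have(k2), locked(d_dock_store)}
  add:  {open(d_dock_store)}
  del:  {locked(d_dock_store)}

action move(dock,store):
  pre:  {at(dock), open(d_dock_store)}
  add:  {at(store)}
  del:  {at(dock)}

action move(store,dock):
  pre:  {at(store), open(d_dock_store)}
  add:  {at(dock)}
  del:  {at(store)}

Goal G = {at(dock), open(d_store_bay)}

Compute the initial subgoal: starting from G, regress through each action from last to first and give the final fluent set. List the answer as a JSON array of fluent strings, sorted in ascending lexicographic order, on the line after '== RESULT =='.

Regress step by step:
  through step 3 (move(store,dock)): drop {at(dock)}, keep {open(d_store_bay)}, require {at(store), open(d_dock_store)}
    → {at(store), open(d_dock_store), open(d_store_bay)}
  through step 2 (move(dock,store)): drop {at(store)}, keep {open(d_dock_store), open(d_store_bay)}, require {at(dock), open(d_dock_store)}
    → {at(dock), open(d_dock_store), open(d_store_bay)}
  through step 1 (unlock(d_dock_store)): drop {open(d_dock_store)}, keep {at(dock), open(d_store_bay)}, require {have(k2), locked(d_dock_store)}
    → {at(dock), have(k2), locked(d_dock_store), open(d_store_bay)}

== RESULT ==
["at(dock)", "have(k2)", "locked(d_dock_store)", "open(d_store_bay)"]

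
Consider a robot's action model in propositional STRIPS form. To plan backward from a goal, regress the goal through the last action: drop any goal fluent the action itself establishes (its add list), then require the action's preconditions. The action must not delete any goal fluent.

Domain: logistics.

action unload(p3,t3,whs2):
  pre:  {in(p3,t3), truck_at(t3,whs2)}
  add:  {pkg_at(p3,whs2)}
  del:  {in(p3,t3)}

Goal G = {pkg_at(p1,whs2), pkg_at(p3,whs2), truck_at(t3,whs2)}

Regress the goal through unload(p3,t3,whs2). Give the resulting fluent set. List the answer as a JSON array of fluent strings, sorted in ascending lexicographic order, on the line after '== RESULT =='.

Regress:
  G ∩ del = {}  (empty — regression defined)
  G \ add = {pkg_at(p1,whs2), pkg_at(p3,whs2), truck_at(t3,whs2)} \ {pkg_at(p3,whs2)} = {pkg_at(p1,whs2), truck_at(t3,whs2)}
  ∪ pre   = {pkg_at(p1,whs2), truck_at(t3,whs2)} ∪ {in(p3,t3), truck_at(t3,whs2)}
          = {in(p3,t3), pkg_at(p1,whs2), truck_at(t3,whs2)}

== RESULT ==
["in(p3,t3)", "pkg_at(p1,whs2)", "truck_at(t3,whs2)"]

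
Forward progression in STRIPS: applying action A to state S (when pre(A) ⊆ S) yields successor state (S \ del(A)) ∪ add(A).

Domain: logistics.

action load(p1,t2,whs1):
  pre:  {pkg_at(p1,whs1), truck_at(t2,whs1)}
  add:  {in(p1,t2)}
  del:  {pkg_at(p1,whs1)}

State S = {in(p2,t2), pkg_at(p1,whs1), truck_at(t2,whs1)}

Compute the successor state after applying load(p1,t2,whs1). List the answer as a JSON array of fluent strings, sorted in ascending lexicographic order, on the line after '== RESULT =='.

Progress:
  pre ⊆ S: {pkg_at(p1,whs1), truck_at(t2,whs1)} ⊆ S  — applicable
  S \ del = {in(p2,t2), truck_at(t2,whs1)}
  ∪ add   = {in(p1,t2), in(p2,t2), truck_at(t2,whs1)}

== RESULT ==
["in(p1,t2)", "in(p2,t2)", "truck_at(t2,whs1)"]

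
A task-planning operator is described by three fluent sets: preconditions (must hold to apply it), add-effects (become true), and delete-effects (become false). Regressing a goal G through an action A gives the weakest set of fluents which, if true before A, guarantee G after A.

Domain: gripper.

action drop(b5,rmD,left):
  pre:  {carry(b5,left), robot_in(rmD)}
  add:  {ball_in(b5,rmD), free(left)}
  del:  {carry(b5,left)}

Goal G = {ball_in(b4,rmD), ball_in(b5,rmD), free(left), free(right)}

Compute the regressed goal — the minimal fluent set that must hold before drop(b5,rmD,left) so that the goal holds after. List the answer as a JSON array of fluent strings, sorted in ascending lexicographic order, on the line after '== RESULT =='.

Regress:
  G ∩ del = {}  (empty — regression defined)
  G \ add = {ball_in(b4,rmD), ball_in(b5,rmD), free(left), free(right)} \ {ball_in(b5,rmD), free(left)} = {ball_in(b4,rmD), free(right)}
  ∪ pre   = {ball_in(b4,rmD), free(right)} ∪ {carry(b5,left), robot_in(rmD)}
          = {ball_in(b4,rmD), carry(b5,left), free(right), robot_in(rmD)}

== RESULT ==
["ball_in(b4,rmD)", "carry(b5,left)", "free(right)", "robot_in(rmD)"]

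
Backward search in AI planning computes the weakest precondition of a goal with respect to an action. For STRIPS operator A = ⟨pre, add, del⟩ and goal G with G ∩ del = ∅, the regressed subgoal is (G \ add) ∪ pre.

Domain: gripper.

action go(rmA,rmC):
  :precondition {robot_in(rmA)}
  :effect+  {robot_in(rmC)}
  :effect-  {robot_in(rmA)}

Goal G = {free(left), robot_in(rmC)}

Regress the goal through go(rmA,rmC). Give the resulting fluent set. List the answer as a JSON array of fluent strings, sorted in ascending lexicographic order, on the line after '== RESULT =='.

Compute (G \ add) ∪ pre:
  G ∩ del = {}  (empty — regression defined)
  G \ add = {free(left), robot_in(rmC)} \ {robot_in(rmC)} = {free(left)}
  ∪ pre   = {free(left)} ∪ {robot_in(rmA)}
          = {free(left), robot_in(rmA)}

== RESULT ==
["free(left)", "robot_in(rmA)"]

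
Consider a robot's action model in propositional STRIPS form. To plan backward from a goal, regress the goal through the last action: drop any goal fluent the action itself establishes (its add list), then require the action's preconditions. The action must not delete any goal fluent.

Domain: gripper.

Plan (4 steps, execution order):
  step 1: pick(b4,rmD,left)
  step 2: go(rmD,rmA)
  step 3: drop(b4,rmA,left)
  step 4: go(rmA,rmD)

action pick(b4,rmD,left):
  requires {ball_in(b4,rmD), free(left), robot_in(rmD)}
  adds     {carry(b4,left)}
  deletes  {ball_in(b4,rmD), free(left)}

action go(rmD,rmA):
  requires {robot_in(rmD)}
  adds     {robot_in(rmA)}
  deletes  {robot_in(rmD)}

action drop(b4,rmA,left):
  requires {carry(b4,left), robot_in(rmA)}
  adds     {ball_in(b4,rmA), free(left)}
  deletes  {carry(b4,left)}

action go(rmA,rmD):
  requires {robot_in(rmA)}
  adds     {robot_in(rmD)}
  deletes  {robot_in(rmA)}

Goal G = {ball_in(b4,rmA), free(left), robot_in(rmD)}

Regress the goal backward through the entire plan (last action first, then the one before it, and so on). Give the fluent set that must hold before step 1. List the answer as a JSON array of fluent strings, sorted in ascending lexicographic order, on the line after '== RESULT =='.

Regress step by step:
  through step 4 (go(rmA,rmD)): drop {robot_in(rmD)}, keep {ball_in(b4,rmA), free(left)}, require {robot_in(rmA)}
    → {ball_in(b4,rmA), free(left), robot_in(rmA)}
  through step 3 (drop(b4,rmA,left)): drop {ball_in(b4,rmA), free(left)}, keep {robot_in(rmA)}, require {carry(b4,left), robot_in(rmA)}
    → {carry(b4,left), robot_in(rmA)}
  through step 2 (go(rmD,rmA)): drop {robot_in(rmA)}, keep {carry(b4,left)}, require {robot_in(rmD)}
    → {carry(b4,left), robot_in(rmD)}
  through step 1 (pick(b4,rmD,left)): drop {carry(b4,left)}, keep {robot_in(rmD)}, require {ball_in(b4,rmD), free(left), robot_in(rmD)}
    → {ball_in(b4,rmD), free(left), robot_in(rmD)}

== RESULT ==
["ball_in(b4,rmD)", "free(left)", "robot_in(rmD)"]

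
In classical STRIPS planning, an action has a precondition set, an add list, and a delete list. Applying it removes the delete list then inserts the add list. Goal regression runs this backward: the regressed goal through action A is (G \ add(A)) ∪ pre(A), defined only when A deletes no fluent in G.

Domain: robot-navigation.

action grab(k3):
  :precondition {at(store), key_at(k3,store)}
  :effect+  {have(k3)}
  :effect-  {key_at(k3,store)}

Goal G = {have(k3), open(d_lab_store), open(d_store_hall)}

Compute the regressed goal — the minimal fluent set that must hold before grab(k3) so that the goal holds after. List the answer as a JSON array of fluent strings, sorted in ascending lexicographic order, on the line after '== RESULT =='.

Compute (G \ add) ∪ pre:
  G ∩ del = {}  (empty — regression defined)
  G \ add = {have(k3), open(d_lab_store), open(d_store_hall)} \ {have(k3)} = {open(d_lab_store), open(d_store_hall)}
  ∪ pre   = {open(d_lab_store), open(d_store_hall)} ∪ {at(store), key_at(k3,store)}
          = {at(store), key_at(k3,store), open(d_lab_store), open(d_store_hall)}

== RESULT ==
["at(store)", "key_at(k3,store)", "open(d_lab_store)", "open(d_store_hall)"]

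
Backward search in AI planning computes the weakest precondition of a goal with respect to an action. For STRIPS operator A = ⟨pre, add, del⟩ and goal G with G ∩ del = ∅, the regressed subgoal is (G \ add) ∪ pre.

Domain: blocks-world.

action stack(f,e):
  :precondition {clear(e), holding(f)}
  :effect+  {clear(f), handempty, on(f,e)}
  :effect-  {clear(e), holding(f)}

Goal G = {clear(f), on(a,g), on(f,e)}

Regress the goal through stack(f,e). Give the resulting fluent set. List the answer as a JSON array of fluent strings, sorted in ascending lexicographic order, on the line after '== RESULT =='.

Compute (G \ add) ∪ pre:
  G ∩ del = {}  (empty — regression defined)
  G \ add = {clear(f), on(a,g), on(f,e)} \ {clear(f), handempty, on(f,e)} = {on(a,g)}
  ∪ pre   = {on(a,g)} ∪ {clear(e), holding(f)}
          = {clear(e), holding(f), on(a,g)}

== RESULT ==
["clear(e)", "holding(f)", "on(a,g)"]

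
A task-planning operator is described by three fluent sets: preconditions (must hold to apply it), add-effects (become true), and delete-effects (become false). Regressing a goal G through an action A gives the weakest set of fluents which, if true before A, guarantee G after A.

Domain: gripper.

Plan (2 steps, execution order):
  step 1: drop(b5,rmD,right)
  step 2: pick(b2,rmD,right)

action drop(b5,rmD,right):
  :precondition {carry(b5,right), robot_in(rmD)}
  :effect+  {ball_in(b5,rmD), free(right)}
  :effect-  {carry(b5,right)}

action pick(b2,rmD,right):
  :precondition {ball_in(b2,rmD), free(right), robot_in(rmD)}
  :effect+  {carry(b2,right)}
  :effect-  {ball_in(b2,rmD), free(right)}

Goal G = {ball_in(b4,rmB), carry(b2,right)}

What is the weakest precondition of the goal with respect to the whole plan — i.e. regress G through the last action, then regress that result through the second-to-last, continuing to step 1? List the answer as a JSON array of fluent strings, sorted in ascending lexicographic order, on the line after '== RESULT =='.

Work backward from the goal:
  through step 2 (pick(b2,rmD,right)): drop {carry(b2,right)}, keep {ball_in(b4,rmB)}, require {ball_in(b2,rmD), free(right), robot_in(rmD)}
    → {ball_in(b2,rmD), ball_in(b4,rmB), free(right), robot_in(rmD)}
  through step 1 (drop(b5,rmD,right)): drop {free(right)}, keep {ball_in(b2,rmD), ball_in(b4,rmB), robot_in(rmD)}, require {carry(b5,right), robot_in(rmD)}
    → {ball_in(b2,rmD), ball_in(b4,rmB), carry(b5,right), robot_in(rmD)}

== RESULT ==
["ball_in(b2,rmD)", "ball_in(b4,rmB)", "carry(b5,right)", "robot_in(rmD)"]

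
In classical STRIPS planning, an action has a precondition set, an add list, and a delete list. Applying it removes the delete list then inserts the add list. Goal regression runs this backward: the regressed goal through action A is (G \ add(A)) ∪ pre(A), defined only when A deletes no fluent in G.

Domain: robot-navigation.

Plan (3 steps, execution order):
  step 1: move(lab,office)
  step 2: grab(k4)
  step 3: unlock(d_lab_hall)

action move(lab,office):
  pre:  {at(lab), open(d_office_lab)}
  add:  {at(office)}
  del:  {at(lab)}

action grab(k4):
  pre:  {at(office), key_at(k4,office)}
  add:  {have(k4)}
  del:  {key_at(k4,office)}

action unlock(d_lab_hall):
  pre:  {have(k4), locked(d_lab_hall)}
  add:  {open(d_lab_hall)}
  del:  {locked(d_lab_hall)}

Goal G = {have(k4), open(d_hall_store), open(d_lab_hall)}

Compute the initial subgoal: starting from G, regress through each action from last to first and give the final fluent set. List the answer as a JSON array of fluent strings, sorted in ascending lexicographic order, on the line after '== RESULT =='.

Work backward from the goal:
  through step 3 (unlock(d_lab_hall)): drop {open(d_lab_hall)}, keep {have(k4), open(d_hall_store)}, require {have(k4), locked(d_lab_hall)}
    → {have(k4), locked(d_lab_hall), open(d_hall_store)}
  through step 2 (grab(k4)): drop {have(k4)}, keep {locked(d_lab_hall), open(d_hall_store)}, require {at(office), key_at(k4,office)}
    → {at(office), key_at(k4,office), locked(d_lab_hall), open(d_hall_store)}
  through step 1 (move(lab,office)): drop {at(office)}, keep {key_at(k4,office), locked(d_lab_hall), open(d_hall_store)}, require {at(lab), open(d_office_lab)}
    → {at(lab), key_at(k4,office), locked(d_lab_hall), open(d_hall_store), open(d_office_lab)}

== RESULT ==
["at(lab)", "key_at(k4,office)", "locked(d_lab_hall)", "open(d_hall_store)", "open(d_office_lab)"]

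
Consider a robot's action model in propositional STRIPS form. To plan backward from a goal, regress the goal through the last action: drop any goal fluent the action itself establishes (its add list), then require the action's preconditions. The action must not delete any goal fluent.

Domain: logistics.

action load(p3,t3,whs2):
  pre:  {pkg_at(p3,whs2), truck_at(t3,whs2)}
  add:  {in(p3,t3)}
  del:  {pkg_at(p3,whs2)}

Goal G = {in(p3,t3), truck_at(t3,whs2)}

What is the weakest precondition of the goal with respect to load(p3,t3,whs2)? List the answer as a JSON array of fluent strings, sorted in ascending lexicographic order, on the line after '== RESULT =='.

Regress:
  G ∩ del = {}  (empty — regression defined)
  G \ add = {in(p3,t3), truck_at(t3,whs2)} \ {in(p3,t3)} = {truck_at(t3,whs2)}
  ∪ pre   = {truck_at(t3,whs2)} ∪ {pkg_at(p3,whs2), truck_at(t3,whs2)}
          = {pkg_at(p3,whs2), truck_at(t3,whs2)}

== RESULT ==
["pkg_at(p3,whs2)", "truck_at(t3,whs2)"]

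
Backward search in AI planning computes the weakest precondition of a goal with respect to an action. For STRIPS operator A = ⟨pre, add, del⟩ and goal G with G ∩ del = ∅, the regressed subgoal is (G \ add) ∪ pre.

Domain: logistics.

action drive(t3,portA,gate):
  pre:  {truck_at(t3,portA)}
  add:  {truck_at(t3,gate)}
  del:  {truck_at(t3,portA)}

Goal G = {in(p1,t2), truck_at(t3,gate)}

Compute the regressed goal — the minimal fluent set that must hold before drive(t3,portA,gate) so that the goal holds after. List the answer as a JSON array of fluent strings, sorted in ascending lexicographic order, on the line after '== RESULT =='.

Compute (G \ add) ∪ pre:
  G ∩ del = {}  (empty — regression defined)
  G \ add = {in(p1,t2), truck_at(t3,gate)} \ {truck_at(t3,gate)} = {in(p1,t2)}
  ∪ pre   = {in(p1,t2)} ∪ {truck_at(t3,portA)}
          = {in(p1,t2), truck_at(t3,portA)}

== RESULT ==
["in(p1,t2)", "truck_at(t3,portA)"]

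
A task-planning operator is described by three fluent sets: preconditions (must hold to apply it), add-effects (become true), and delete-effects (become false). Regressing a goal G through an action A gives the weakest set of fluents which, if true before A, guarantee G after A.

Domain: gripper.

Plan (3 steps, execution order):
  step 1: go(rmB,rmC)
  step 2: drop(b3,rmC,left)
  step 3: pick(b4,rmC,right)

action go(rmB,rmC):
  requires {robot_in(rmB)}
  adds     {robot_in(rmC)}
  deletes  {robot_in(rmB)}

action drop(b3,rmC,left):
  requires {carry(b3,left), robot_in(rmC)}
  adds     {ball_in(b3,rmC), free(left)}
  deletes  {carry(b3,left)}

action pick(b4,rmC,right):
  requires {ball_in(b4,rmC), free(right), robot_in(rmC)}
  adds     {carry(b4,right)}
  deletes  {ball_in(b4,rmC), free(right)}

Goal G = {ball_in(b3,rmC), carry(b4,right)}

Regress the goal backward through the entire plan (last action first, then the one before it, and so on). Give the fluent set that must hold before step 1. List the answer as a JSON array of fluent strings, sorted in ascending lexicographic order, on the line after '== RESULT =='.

Regress step by step:
  through step 3 (pick(b4,rmC,right)): drop {carry(b4,right)}, keep {ball_in(b3,rmC)}, require {ball_in(b4,rmC), free(right), robot_in(rmC)}
    → {ball_in(b3,rmC), ball_in(b4,rmC), free(right), robot_in(rmC)}
  through step 2 (drop(b3,rmC,left)): drop {ball_in(b3,rmC)}, keep {ball_in(b4,rmC), free(right), robot_in(rmC)}, require {carry(b3,left), robot_in(rmC)}
    → {ball_in(b4,rmC), carry(b3,left), free(right), robot_in(rmC)}
  through step 1 (go(rmB,rmC)): drop {robot_in(rmC)}, keep {ball_in(b4,rmC), carry(b3,left), free(right)}, require {robot_in(rmB)}
    → {ball_in(b4,rmC), carry(b3,left), free(right), robot_in(rmB)}

== RESULT ==
["ball_in(b4,rmC)", "carry(b3,left)", "free(right)", "robot_in(rmB)"]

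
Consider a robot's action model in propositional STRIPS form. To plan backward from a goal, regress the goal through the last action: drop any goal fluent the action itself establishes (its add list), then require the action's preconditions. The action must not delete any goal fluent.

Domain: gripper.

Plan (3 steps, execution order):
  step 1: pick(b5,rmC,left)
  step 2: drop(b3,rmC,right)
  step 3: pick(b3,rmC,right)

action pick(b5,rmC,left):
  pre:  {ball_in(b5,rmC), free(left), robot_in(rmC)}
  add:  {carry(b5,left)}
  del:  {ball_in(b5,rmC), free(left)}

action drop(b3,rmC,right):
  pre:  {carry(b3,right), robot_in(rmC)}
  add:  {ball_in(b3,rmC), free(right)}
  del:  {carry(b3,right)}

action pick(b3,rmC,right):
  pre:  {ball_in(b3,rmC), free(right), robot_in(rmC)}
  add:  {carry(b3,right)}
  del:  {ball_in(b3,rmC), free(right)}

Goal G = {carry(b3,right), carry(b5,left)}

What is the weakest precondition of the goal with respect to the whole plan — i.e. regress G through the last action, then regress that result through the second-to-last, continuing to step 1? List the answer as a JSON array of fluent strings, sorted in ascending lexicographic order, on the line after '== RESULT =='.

Work backward from the goal:
  through step 3 (pick(b3,rmC,right)): drop {carry(b3,right)}, keep {carry(b5,left)}, require {ball_in(b3,rmC), free(right), robot_in(rmC)}
    → {ball_in(b3,rmC), carry(b5,left), free(right), robot_in(rmC)}
  through step 2 (drop(b3,rmC,right)): drop {ball_in(b3,rmC), free(right)}, keep {carry(b5,left), robot_in(rmC)}, require {carry(b3,right), robot_in(rmC)}
    → {carry(b3,right), carry(b5,left), robot_in(rmC)}
  through step 1 (pick(b5,rmC,left)): drop {carry(b5,left)}, keep {carry(b3,right), robot_in(rmC)}, require {ball_in(b5,rmC), free(left), robot_in(rmC)}
    → {ball_in(b5,rmC), carry(b3,right), free(left), robot_in(rmC)}

== RESULT ==
["ball_in(b5,rmC)", "carry(b3,right)", "free(left)", "robot_in(rmC)"]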